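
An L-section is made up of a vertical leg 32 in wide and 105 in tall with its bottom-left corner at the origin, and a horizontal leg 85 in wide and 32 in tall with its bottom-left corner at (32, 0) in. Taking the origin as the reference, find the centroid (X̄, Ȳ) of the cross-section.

Part | A | x̄ᵢ | ȳᵢ | A·x̄ᵢ | A·ȳᵢ
vertical leg | 3360.00 | 16.00 | 52.50 | 53760.00 | 176400.00
horizontal leg | 2720.00 | 74.50 | 16.00 | 202640.00 | 43520.00
Σ | 6080.00 |  |  | 256400.00 | 219920.00
X̄ = 256400.00 / 6080.00 = 42.17 in
Ȳ = 219920.00 / 6080.00 = 36.17 in

X̄ = 42.17 in, Ȳ = 36.17 in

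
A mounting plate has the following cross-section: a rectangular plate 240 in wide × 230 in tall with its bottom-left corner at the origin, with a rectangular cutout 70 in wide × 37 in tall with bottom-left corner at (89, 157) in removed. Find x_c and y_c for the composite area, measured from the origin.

plate: A = 240 × 230 = 55200.00, centroid at (120.00, 115.00).
hole: A = −(70 × 37) = -2590.00, centroid at (124.00, 175.50).
ΣA = 52610.00 in²
ΣAx_c = (55200.00)(120.00) + (-2590.00)(124.00) = 6302840.00 in³
ΣAy_c = (55200.00)(115.00) + (-2590.00)(175.50) = 5893455.00 in³
x_c = 6302840.00 / 52610.00 = 119.80 in
y_c = 5893455.00 / 52610.00 = 112.02 in

x_c = 119.80 in, y_c = 112.02 in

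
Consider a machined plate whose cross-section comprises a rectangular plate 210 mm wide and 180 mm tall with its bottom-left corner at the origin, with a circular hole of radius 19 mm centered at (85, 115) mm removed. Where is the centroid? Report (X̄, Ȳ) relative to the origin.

X̄ = 105.62 mm, Ȳ = 89.23 mm

Part | A | x̄ᵢ | ȳᵢ | A·x̄ᵢ | A·ȳᵢ
plate | 37800.00 | 105.00 | 90.00 | 3969000.00 | 3402000.00
hole | -1134.11 | 85.00 | 115.00 | -96399.77 | -130423.22
Σ | 36665.89 |  |  | 3872600.23 | 3271576.78
X̄ = 3872600.23 / 36665.89 = 105.62 mm
Ȳ = 3271576.78 / 36665.89 = 89.23 mm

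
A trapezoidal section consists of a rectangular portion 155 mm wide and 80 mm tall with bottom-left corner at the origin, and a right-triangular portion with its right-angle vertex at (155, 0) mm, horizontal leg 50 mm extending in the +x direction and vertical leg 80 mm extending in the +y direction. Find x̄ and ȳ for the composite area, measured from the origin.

Part | A | x̄ᵢ | ȳᵢ | A·x̄ᵢ | A·ȳᵢ
rectangular portion | 12400.00 | 77.50 | 40.00 | 961000.00 | 496000.00
triangular portion | 2000.00 | 171.67 | 26.67 | 343333.33 | 53333.33
Σ | 14400.00 |  |  | 1304333.33 | 549333.33
x̄ = 1304333.33 / 14400.00 = 90.58 mm
ȳ = 549333.33 / 14400.00 = 38.15 mm

x̄ = 90.58 mm, ȳ = 38.15 mm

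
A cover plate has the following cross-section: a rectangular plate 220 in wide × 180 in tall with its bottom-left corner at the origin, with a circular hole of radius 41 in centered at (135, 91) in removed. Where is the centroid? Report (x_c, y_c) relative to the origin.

plate: A = 220 × 180 = 39600.00, centroid at (110.00, 90.00).
hole: A = −π·41² = -5281.02, centroid at (135.00, 91.00).
ΣA = 34318.98 in²
ΣAx_c = (39600.00)(110.00) + (-5281.02)(135.00) = 3643062.67 in³
ΣAy_c = (39600.00)(90.00) + (-5281.02)(91.00) = 3083427.43 in³
x_c = 3643062.67 / 34318.98 = 106.15 in
y_c = 3083427.43 / 34318.98 = 89.85 in

x_c = 106.15 in, y_c = 89.85 in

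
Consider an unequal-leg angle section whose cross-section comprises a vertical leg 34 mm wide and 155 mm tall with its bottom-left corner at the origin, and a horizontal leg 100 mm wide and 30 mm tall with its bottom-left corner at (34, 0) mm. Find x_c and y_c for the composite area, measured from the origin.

vertical leg: A = 34 × 155 = 5270.00, centroid at (17.00, 77.50).
horizontal leg: A = 100 × 30 = 3000.00, centroid at (84.00, 15.00).
ΣA = 8270.00 mm², ΣAx_c = 341590.00 mm³, ΣAy_c = 453425.00 mm³.
x_c = 341590.00/8270.00 = 41.30 mm; y_c = 453425.00/8270.00 = 54.83 mm.

x_c = 41.30 mm, y_c = 54.83 mm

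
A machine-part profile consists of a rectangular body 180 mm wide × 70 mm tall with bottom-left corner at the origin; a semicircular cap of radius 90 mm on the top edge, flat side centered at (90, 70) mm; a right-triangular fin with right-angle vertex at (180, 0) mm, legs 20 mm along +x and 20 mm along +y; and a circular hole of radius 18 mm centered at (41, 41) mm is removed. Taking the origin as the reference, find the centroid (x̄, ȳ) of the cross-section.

Part | A | x̄ᵢ | ȳᵢ | A·x̄ᵢ | A·ȳᵢ
rectangular body | 12600.00 | 90.00 | 35.00 | 1134000.00 | 441000.00
semicircular top | 12723.45 | 90.00 | 108.20 | 1145110.52 | 1376641.52
triangular fin | 200.00 | 186.67 | 6.67 | 37333.33 | 1333.33
hole | -1017.88 | 41.00 | 41.00 | -41732.92 | -41732.92
Σ | 24505.57 |  |  | 2274710.94 | 1777241.93
x̄ = 2274710.94 / 24505.57 = 92.82 mm
ȳ = 1777241.93 / 24505.57 = 72.52 mm

x̄ = 92.82 mm, ȳ = 72.52 mm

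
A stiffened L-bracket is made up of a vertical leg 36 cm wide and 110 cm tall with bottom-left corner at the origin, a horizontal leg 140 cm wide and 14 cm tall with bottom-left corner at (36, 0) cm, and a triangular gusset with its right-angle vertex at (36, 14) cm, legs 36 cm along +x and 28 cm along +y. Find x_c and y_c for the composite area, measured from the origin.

Part | A | x̄ᵢ | ȳᵢ | A·x̄ᵢ | A·ȳᵢ
vertical leg | 3960.00 | 18.00 | 55.00 | 71280.00 | 217800.00
horizontal leg | 1960.00 | 106.00 | 7.00 | 207760.00 | 13720.00
gusset | 504.00 | 48.00 | 23.33 | 24192.00 | 11760.00
Σ | 6424.00 |  |  | 303232.00 | 243280.00
x_c = 303232.00 / 6424.00 = 47.20 cm
y_c = 243280.00 / 6424.00 = 37.87 cm

x_c = 47.20 cm, y_c = 37.87 cm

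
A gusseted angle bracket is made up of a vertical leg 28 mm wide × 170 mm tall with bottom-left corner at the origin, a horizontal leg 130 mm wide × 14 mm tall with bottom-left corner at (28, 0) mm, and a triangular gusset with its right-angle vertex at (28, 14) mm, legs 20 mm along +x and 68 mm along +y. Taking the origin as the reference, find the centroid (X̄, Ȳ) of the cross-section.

vertical leg: A = 28 × 170 = 4760.00, centroid at (14.00, 85.00).
horizontal leg: A = 130 × 14 = 1820.00, centroid at (93.00, 7.00).
gusset: A = ½·20·68 = 680.00, centroid at (34.67, 36.67).
ΣA = 7260.00 mm²
ΣAX̄ = (4760.00)(14.00) + (1820.00)(93.00) + (680.00)(34.67) = 259473.33 mm³
ΣAȲ = (4760.00)(85.00) + (1820.00)(7.00) + (680.00)(36.67) = 442273.33 mm³
X̄ = 259473.33 / 7260.00 = 35.74 mm
Ȳ = 442273.33 / 7260.00 = 60.92 mm

X̄ = 35.74 mm, Ȳ = 60.92 mm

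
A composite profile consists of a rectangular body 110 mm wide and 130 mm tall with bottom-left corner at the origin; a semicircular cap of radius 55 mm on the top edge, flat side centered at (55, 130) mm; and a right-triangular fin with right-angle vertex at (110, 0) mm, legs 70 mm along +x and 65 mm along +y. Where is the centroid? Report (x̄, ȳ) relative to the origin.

Part | A | x̄ᵢ | ȳᵢ | A·x̄ᵢ | A·ȳᵢ
rectangular body | 14300.00 | 55.00 | 65.00 | 786500.00 | 929500.00
semicircular top | 4751.66 | 55.00 | 153.34 | 261341.24 | 728632.32
triangular fin | 2275.00 | 133.33 | 21.67 | 303333.33 | 49291.67
Σ | 21326.66 |  |  | 1351174.57 | 1707423.99
x̄ = 1351174.57 / 21326.66 = 63.36 mm
ȳ = 1707423.99 / 21326.66 = 80.06 mm

x̄ = 63.36 mm, ȳ = 80.06 mm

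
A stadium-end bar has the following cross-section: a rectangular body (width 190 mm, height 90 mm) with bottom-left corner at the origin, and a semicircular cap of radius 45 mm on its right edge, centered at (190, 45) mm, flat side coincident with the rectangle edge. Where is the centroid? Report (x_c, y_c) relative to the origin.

x_c = 112.90 mm, y_c = 45.00 mm

rectangular body: A = 190 × 90 = 17100.00, centroid at (95.00, 45.00).
semicircular end: A = ½π·45² = 3180.86, centroid at (209.10, 45.00).
ΣA = 20280.86 mm²
ΣAx_c = (17100.00)(95.00) + (3180.86)(209.10) = 2289613.89 mm³
ΣAy_c = (17100.00)(45.00) + (3180.86)(45.00) = 912638.82 mm³
x_c = 2289613.89 / 20280.86 = 112.90 mm
y_c = 912638.82 / 20280.86 = 45.00 mm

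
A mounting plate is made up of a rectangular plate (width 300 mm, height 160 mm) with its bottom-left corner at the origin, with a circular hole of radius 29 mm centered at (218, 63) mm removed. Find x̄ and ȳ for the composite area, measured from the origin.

plate: A = 300 × 160 = 48000.00, centroid at (150.00, 80.00).
hole: A = −π·29² = -2642.08, centroid at (218.00, 63.00).
ΣA = 45357.92 mm²
ΣAx̄ = (48000.00)(150.00) + (-2642.08)(218.00) = 6624026.69 mm³
ΣAȳ = (48000.00)(80.00) + (-2642.08)(63.00) = 3673549.00 mm³
x̄ = 6624026.69 / 45357.92 = 146.04 mm
ȳ = 3673549.00 / 45357.92 = 80.99 mm

x̄ = 146.04 mm, ȳ = 80.99 mm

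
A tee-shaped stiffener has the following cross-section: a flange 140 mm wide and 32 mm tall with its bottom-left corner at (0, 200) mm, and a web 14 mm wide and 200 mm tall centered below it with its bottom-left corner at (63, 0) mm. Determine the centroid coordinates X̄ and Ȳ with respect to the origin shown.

X̄ = 70.00 mm, Ȳ = 171.38 mm

web: A = 14 × 200 = 2800.00, centroid at (70.00, 100.00).
flange: A = 140 × 32 = 4480.00, centroid at (70.00, 216.00).
ΣA = 7280.00 mm², ΣAX̄ = 509600.00 mm³, ΣAȲ = 1247680.00 mm³.
X̄ = 509600.00/7280.00 = 70.00 mm; Ȳ = 1247680.00/7280.00 = 171.38 mm.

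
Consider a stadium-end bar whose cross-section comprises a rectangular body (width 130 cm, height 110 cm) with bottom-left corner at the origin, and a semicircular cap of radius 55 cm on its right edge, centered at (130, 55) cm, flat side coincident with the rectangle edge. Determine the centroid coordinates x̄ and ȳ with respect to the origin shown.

Part | A | x̄ᵢ | ȳᵢ | A·x̄ᵢ | A·ȳᵢ
rectangular body | 14300.00 | 65.00 | 55.00 | 929500.00 | 786500.00
semicircular end | 4751.66 | 153.34 | 55.00 | 728632.32 | 261341.24
Σ | 19051.66 |  |  | 1658132.32 | 1047841.24
x̄ = 1658132.32 / 19051.66 = 87.03 cm
ȳ = 1047841.24 / 19051.66 = 55.00 cm

x̄ = 87.03 cm, ȳ = 55.00 cm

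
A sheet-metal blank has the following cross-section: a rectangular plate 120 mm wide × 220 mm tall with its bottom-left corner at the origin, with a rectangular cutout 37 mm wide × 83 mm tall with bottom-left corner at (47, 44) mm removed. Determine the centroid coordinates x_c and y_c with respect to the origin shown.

x_c = 59.28 mm, y_c = 113.23 mm

plate: A = 120 × 220 = 26400.00, centroid at (60.00, 110.00).
hole: A = −(37 × 83) = -3071.00, centroid at (65.50, 85.50).
ΣA = 23329.00 mm²
ΣAx_c = (26400.00)(60.00) + (-3071.00)(65.50) = 1382849.50 mm³
ΣAy_c = (26400.00)(110.00) + (-3071.00)(85.50) = 2641429.50 mm³
x_c = 1382849.50 / 23329.00 = 59.28 mm
y_c = 2641429.50 / 23329.00 = 113.23 mm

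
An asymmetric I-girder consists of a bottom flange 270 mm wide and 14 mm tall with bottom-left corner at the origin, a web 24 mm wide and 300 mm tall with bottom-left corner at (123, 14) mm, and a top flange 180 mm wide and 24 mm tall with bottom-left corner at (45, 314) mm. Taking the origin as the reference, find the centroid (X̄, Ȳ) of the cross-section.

X̄ = 135.00 mm, Ȳ = 170.95 mm

bottom flange: A = 270 × 14 = 3780.00, centroid at (135.00, 7.00).
web: A = 24 × 300 = 7200.00, centroid at (135.00, 164.00).
top flange: A = 180 × 24 = 4320.00, centroid at (135.00, 326.00).
ΣA = 15300.00 mm²
ΣAX̄ = (3780.00)(135.00) + (7200.00)(135.00) + (4320.00)(135.00) = 2065500.00 mm³
ΣAȲ = (3780.00)(7.00) + (7200.00)(164.00) + (4320.00)(326.00) = 2615580.00 mm³
X̄ = 2065500.00 / 15300.00 = 135.00 mm
Ȳ = 2615580.00 / 15300.00 = 170.95 mm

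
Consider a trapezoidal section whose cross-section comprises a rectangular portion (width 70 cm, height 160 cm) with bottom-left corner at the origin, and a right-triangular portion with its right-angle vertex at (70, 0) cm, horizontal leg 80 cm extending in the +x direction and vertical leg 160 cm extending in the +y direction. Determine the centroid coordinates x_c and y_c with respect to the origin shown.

Part | A | x̄ᵢ | ȳᵢ | A·x̄ᵢ | A·ȳᵢ
rectangular portion | 11200.00 | 35.00 | 80.00 | 392000.00 | 896000.00
triangular portion | 6400.00 | 96.67 | 53.33 | 618666.67 | 341333.33
Σ | 17600.00 |  |  | 1010666.67 | 1237333.33
x_c = 1010666.67 / 17600.00 = 57.42 cm
y_c = 1237333.33 / 17600.00 = 70.30 cm

x_c = 57.42 cm, y_c = 70.30 cm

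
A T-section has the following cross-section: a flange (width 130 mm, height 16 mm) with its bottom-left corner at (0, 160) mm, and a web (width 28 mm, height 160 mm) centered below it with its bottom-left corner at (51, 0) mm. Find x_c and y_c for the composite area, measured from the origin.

x_c = 65.00 mm, y_c = 107.90 mm

web: A = 28 × 160 = 4480.00, centroid at (65.00, 80.00).
flange: A = 130 × 16 = 2080.00, centroid at (65.00, 168.00).
ΣA = 6560.00 mm², ΣAx_c = 426400.00 mm³, ΣAy_c = 707840.00 mm³.
x_c = 426400.00/6560.00 = 65.00 mm; y_c = 707840.00/6560.00 = 107.90 mm.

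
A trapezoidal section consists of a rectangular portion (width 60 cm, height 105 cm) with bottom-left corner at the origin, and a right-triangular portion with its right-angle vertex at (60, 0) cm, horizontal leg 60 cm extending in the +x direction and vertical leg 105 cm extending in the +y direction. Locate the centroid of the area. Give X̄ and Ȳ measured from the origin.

Part | A | x̄ᵢ | ȳᵢ | A·x̄ᵢ | A·ȳᵢ
rectangular portion | 6300.00 | 30.00 | 52.50 | 189000.00 | 330750.00
triangular portion | 3150.00 | 80.00 | 35.00 | 252000.00 | 110250.00
Σ | 9450.00 |  |  | 441000.00 | 441000.00
X̄ = 441000.00 / 9450.00 = 46.67 cm
Ȳ = 441000.00 / 9450.00 = 46.67 cm

X̄ = 46.67 cm, Ȳ = 46.67 cm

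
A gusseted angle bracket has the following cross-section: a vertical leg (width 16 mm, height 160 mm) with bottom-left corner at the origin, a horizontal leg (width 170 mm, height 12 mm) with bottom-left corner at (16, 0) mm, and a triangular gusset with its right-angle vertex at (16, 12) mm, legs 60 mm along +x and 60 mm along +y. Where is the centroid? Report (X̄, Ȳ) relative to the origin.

X̄ = 45.52 mm, Ȳ = 42.91 mm

Part | A | x̄ᵢ | ȳᵢ | A·x̄ᵢ | A·ȳᵢ
vertical leg | 2560.00 | 8.00 | 80.00 | 20480.00 | 204800.00
horizontal leg | 2040.00 | 101.00 | 6.00 | 206040.00 | 12240.00
gusset | 1800.00 | 36.00 | 32.00 | 64800.00 | 57600.00
Σ | 6400.00 |  |  | 291320.00 | 274640.00
X̄ = 291320.00 / 6400.00 = 45.52 mm
Ȳ = 274640.00 / 6400.00 = 42.91 mm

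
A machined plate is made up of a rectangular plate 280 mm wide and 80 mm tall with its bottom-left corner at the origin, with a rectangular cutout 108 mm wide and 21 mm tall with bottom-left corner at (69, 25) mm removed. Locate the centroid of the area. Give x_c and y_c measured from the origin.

x_c = 141.92 mm, y_c = 40.51 mm

Part | A | x̄ᵢ | ȳᵢ | A·x̄ᵢ | A·ȳᵢ
plate | 22400.00 | 140.00 | 40.00 | 3136000.00 | 896000.00
hole | -2268.00 | 123.00 | 35.50 | -278964.00 | -80514.00
Σ | 20132.00 |  |  | 2857036.00 | 815486.00
x_c = 2857036.00 / 20132.00 = 141.92 mm
y_c = 815486.00 / 20132.00 = 40.51 mm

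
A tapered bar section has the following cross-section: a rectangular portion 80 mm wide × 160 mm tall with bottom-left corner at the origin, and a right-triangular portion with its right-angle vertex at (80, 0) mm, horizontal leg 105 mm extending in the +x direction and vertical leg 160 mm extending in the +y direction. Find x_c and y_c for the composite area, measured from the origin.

Part | A | x̄ᵢ | ȳᵢ | A·x̄ᵢ | A·ȳᵢ
rectangular portion | 12800.00 | 40.00 | 80.00 | 512000.00 | 1024000.00
triangular portion | 8400.00 | 115.00 | 53.33 | 966000.00 | 448000.00
Σ | 21200.00 |  |  | 1478000.00 | 1472000.00
x_c = 1478000.00 / 21200.00 = 69.72 mm
y_c = 1472000.00 / 21200.00 = 69.43 mm

x_c = 69.72 mm, y_c = 69.43 mm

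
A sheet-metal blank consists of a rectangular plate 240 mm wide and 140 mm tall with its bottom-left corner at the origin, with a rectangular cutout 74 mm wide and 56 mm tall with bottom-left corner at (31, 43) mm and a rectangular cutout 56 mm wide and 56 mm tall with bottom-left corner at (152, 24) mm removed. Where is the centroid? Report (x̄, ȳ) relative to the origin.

x̄ = 121.04 mm, ȳ = 71.99 mm

plate: A = 240 × 140 = 33600.00, centroid at (120.00, 70.00).
hole 1: A = −(74 × 56) = -4144.00, centroid at (68.00, 71.00).
hole 2: A = −(56 × 56) = -3136.00, centroid at (180.00, 52.00).
ΣA = 26320.00 mm², ΣAx̄ = 3185728.00 mm³, ΣAȳ = 1894704.00 mm³.
x̄ = 3185728.00/26320.00 = 121.04 mm; ȳ = 1894704.00/26320.00 = 71.99 mm.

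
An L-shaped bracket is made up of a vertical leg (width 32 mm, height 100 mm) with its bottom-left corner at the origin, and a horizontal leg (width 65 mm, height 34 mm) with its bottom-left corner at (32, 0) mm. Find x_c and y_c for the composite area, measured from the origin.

vertical leg: A = 32 × 100 = 3200.00, centroid at (16.00, 50.00).
horizontal leg: A = 65 × 34 = 2210.00, centroid at (64.50, 17.00).
ΣA = 5410.00 mm², ΣAx_c = 193745.00 mm³, ΣAy_c = 197570.00 mm³.
x_c = 193745.00/5410.00 = 35.81 mm; y_c = 197570.00/5410.00 = 36.52 mm.

x_c = 35.81 mm, y_c = 36.52 mm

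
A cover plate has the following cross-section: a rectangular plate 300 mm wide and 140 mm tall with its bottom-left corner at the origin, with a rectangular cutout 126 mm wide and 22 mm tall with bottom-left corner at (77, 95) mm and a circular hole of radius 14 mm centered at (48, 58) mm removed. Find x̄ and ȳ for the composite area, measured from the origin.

plate: A = 300 × 140 = 42000.00, centroid at (150.00, 70.00).
hole 1: A = −(126 × 22) = -2772.00, centroid at (140.00, 106.00).
hole 2: A = −π·14² = -615.75, centroid at (48.00, 58.00).
ΣA = 38612.25 mm², ΣAx̄ = 5882363.90 mm³, ΣAȳ = 2610454.37 mm³.
x̄ = 5882363.90/38612.25 = 152.34 mm; ȳ = 2610454.37/38612.25 = 67.61 mm.

x̄ = 152.34 mm, ȳ = 67.61 mm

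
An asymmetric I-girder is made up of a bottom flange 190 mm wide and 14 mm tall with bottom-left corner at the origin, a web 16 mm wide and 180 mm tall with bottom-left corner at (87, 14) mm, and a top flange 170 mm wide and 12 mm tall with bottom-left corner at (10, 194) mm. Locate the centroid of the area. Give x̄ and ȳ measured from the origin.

bottom flange: A = 190 × 14 = 2660.00, centroid at (95.00, 7.00).
web: A = 16 × 180 = 2880.00, centroid at (95.00, 104.00).
top flange: A = 170 × 12 = 2040.00, centroid at (95.00, 200.00).
ΣA = 7580.00 mm², ΣAx̄ = 720100.00 mm³, ΣAȳ = 726140.00 mm³.
x̄ = 720100.00/7580.00 = 95.00 mm; ȳ = 726140.00/7580.00 = 95.80 mm.

x̄ = 95.00 mm, ȳ = 95.80 mm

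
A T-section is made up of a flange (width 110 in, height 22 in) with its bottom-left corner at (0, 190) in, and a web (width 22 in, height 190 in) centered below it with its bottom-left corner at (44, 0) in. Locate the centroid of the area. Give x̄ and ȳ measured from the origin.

x̄ = 55.00 in, ȳ = 133.87 in

Part | A | x̄ᵢ | ȳᵢ | A·x̄ᵢ | A·ȳᵢ
web | 4180.00 | 55.00 | 95.00 | 229900.00 | 397100.00
flange | 2420.00 | 55.00 | 201.00 | 133100.00 | 486420.00
Σ | 6600.00 |  |  | 363000.00 | 883520.00
x̄ = 363000.00 / 6600.00 = 55.00 in
ȳ = 883520.00 / 6600.00 = 133.87 in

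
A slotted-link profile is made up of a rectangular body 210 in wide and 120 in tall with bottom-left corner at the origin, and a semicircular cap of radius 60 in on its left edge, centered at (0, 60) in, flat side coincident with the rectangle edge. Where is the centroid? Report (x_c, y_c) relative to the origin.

x_c = 81.09 in, y_c = 60.00 in

rectangular body: A = 210 × 120 = 25200.00, centroid at (105.00, 60.00).
semicircular end: A = ½π·60² = 5654.87, centroid at (-25.46, 60.00).
ΣA = 30854.87 in²
ΣAx_c = (25200.00)(105.00) + (5654.87)(-25.46) = 2502000.00 in³
ΣAy_c = (25200.00)(60.00) + (5654.87)(60.00) = 1851292.01 in³
x_c = 2502000.00 / 30854.87 = 81.09 in
y_c = 1851292.01 / 30854.87 = 60.00 in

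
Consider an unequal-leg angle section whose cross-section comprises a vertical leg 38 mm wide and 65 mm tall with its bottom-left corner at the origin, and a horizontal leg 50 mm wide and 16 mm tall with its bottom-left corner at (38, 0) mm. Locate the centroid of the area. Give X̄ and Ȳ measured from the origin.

X̄ = 29.76 mm, Ȳ = 26.51 mm

vertical leg: A = 38 × 65 = 2470.00, centroid at (19.00, 32.50).
horizontal leg: A = 50 × 16 = 800.00, centroid at (63.00, 8.00).
ΣA = 3270.00 mm²
ΣAX̄ = (2470.00)(19.00) + (800.00)(63.00) = 97330.00 mm³
ΣAȲ = (2470.00)(32.50) + (800.00)(8.00) = 86675.00 mm³
X̄ = 97330.00 / 3270.00 = 29.76 mm
Ȳ = 86675.00 / 3270.00 = 26.51 mm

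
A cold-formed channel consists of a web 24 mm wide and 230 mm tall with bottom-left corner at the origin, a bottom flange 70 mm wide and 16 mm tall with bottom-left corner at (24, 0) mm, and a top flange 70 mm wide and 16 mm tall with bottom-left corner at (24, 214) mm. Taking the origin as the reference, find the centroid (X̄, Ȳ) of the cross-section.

X̄ = 25.57 mm, Ȳ = 115.00 mm

web: A = 24 × 230 = 5520.00, centroid at (12.00, 115.00).
bottom flange: A = 70 × 16 = 1120.00, centroid at (59.00, 8.00).
top flange: A = 70 × 16 = 1120.00, centroid at (59.00, 222.00).
ΣA = 7760.00 mm²
ΣAX̄ = (5520.00)(12.00) + (1120.00)(59.00) + (1120.00)(59.00) = 198400.00 mm³
ΣAȲ = (5520.00)(115.00) + (1120.00)(8.00) + (1120.00)(222.00) = 892400.00 mm³
X̄ = 198400.00 / 7760.00 = 25.57 mm
Ȳ = 892400.00 / 7760.00 = 115.00 mm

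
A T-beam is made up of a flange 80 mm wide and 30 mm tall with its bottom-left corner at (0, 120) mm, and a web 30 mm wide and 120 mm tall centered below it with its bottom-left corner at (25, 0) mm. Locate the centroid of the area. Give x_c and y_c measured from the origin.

x_c = 40.00 mm, y_c = 90.00 mm

web: A = 30 × 120 = 3600.00, centroid at (40.00, 60.00).
flange: A = 80 × 30 = 2400.00, centroid at (40.00, 135.00).
ΣA = 6000.00 mm², ΣAx_c = 240000.00 mm³, ΣAy_c = 540000.00 mm³.
x_c = 240000.00/6000.00 = 40.00 mm; y_c = 540000.00/6000.00 = 90.00 mm.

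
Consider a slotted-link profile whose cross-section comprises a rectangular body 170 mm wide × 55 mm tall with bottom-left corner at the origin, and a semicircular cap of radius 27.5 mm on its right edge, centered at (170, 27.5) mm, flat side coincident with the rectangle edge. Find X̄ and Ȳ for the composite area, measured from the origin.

X̄ = 95.90 mm, Ȳ = 27.50 mm

rectangular body: A = 170 × 55 = 9350.00, centroid at (85.00, 27.50).
semicircular end: A = ½π·27.5² = 1187.91, centroid at (181.67, 27.50).
ΣA = 10537.91 mm²
ΣAX̄ = (9350.00)(85.00) + (1187.91)(181.67) = 1010560.09 mm³
ΣAȲ = (9350.00)(27.50) + (1187.91)(27.50) = 289792.65 mm³
X̄ = 1010560.09 / 10537.91 = 95.90 mm
Ȳ = 289792.65 / 10537.91 = 27.50 mm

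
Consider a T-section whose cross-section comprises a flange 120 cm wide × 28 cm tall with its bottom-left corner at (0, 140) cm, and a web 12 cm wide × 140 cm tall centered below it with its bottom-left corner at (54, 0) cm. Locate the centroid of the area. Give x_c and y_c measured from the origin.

x_c = 60.00 cm, y_c = 126.00 cm

web: A = 12 × 140 = 1680.00, centroid at (60.00, 70.00).
flange: A = 120 × 28 = 3360.00, centroid at (60.00, 154.00).
ΣA = 5040.00 cm², ΣAx_c = 302400.00 cm³, ΣAy_c = 635040.00 cm³.
x_c = 302400.00/5040.00 = 60.00 cm; y_c = 635040.00/5040.00 = 126.00 cm.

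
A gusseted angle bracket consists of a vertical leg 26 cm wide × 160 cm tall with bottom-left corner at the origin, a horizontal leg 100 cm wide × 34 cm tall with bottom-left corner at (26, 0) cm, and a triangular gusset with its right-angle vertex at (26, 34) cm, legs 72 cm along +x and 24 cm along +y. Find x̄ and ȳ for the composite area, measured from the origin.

vertical leg: A = 26 × 160 = 4160.00, centroid at (13.00, 80.00).
horizontal leg: A = 100 × 34 = 3400.00, centroid at (76.00, 17.00).
gusset: A = ½·72·24 = 864.00, centroid at (50.00, 42.00).
ΣA = 8424.00 cm²
ΣAx̄ = (4160.00)(13.00) + (3400.00)(76.00) + (864.00)(50.00) = 355680.00 cm³
ΣAȳ = (4160.00)(80.00) + (3400.00)(17.00) + (864.00)(42.00) = 426888.00 cm³
x̄ = 355680.00 / 8424.00 = 42.22 cm
ȳ = 426888.00 / 8424.00 = 50.68 cm

x̄ = 42.22 cm, ȳ = 50.68 cm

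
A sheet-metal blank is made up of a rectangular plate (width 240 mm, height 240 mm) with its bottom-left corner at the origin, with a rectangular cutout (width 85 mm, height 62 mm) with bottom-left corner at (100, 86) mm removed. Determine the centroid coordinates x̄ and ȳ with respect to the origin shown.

Part | A | x̄ᵢ | ȳᵢ | A·x̄ᵢ | A·ȳᵢ
plate | 57600.00 | 120.00 | 120.00 | 6912000.00 | 6912000.00
hole | -5270.00 | 142.50 | 117.00 | -750975.00 | -616590.00
Σ | 52330.00 |  |  | 6161025.00 | 6295410.00
x̄ = 6161025.00 / 52330.00 = 117.73 mm
ȳ = 6295410.00 / 52330.00 = 120.30 mm

x̄ = 117.73 mm, ȳ = 120.30 mm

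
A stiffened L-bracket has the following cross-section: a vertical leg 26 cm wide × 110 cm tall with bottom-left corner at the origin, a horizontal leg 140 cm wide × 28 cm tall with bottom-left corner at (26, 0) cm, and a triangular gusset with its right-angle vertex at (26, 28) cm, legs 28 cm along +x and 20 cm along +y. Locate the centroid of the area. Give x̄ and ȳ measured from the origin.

x̄ = 59.97 cm, ȳ = 31.43 cm

vertical leg: A = 26 × 110 = 2860.00, centroid at (13.00, 55.00).
horizontal leg: A = 140 × 28 = 3920.00, centroid at (96.00, 14.00).
gusset: A = ½·28·20 = 280.00, centroid at (35.33, 34.67).
ΣA = 7060.00 cm²
ΣAx̄ = (2860.00)(13.00) + (3920.00)(96.00) + (280.00)(35.33) = 423393.33 cm³
ΣAȳ = (2860.00)(55.00) + (3920.00)(14.00) + (280.00)(34.67) = 221886.67 cm³
x̄ = 423393.33 / 7060.00 = 59.97 cm
ȳ = 221886.67 / 7060.00 = 31.43 cm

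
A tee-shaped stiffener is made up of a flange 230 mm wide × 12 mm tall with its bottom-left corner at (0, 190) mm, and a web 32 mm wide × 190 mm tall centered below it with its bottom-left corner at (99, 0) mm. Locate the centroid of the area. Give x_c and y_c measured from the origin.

x_c = 115.00 mm, y_c = 126.53 mm

web: A = 32 × 190 = 6080.00, centroid at (115.00, 95.00).
flange: A = 230 × 12 = 2760.00, centroid at (115.00, 196.00).
ΣA = 8840.00 mm²
ΣAx_c = (6080.00)(115.00) + (2760.00)(115.00) = 1016600.00 mm³
ΣAy_c = (6080.00)(95.00) + (2760.00)(196.00) = 1118560.00 mm³
x_c = 1016600.00 / 8840.00 = 115.00 mm
y_c = 1118560.00 / 8840.00 = 126.53 mm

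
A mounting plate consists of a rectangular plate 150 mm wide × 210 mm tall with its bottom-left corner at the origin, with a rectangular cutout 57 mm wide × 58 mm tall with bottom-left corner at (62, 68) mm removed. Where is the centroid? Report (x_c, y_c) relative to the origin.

x_c = 73.18 mm, y_c = 105.94 mm

plate: A = 150 × 210 = 31500.00, centroid at (75.00, 105.00).
hole: A = −(57 × 58) = -3306.00, centroid at (90.50, 97.00).
ΣA = 28194.00 mm²
ΣAx_c = (31500.00)(75.00) + (-3306.00)(90.50) = 2063307.00 mm³
ΣAy_c = (31500.00)(105.00) + (-3306.00)(97.00) = 2986818.00 mm³
x_c = 2063307.00 / 28194.00 = 73.18 mm
y_c = 2986818.00 / 28194.00 = 105.94 mm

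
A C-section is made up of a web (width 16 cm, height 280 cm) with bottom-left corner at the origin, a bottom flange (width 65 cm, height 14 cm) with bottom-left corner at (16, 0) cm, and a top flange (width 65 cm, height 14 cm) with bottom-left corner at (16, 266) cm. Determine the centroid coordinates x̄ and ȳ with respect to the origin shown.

x̄ = 19.70 cm, ȳ = 140.00 cm

Part | A | x̄ᵢ | ȳᵢ | A·x̄ᵢ | A·ȳᵢ
web | 4480.00 | 8.00 | 140.00 | 35840.00 | 627200.00
bottom flange | 910.00 | 48.50 | 7.00 | 44135.00 | 6370.00
top flange | 910.00 | 48.50 | 273.00 | 44135.00 | 248430.00
Σ | 6300.00 |  |  | 124110.00 | 882000.00
x̄ = 124110.00 / 6300.00 = 19.70 cm
ȳ = 882000.00 / 6300.00 = 140.00 cm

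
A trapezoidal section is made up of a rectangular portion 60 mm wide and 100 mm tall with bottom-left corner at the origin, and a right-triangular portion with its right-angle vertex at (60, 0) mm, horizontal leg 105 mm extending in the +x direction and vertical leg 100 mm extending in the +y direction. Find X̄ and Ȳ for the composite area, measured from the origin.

rectangular portion: A = 60 × 100 = 6000.00, centroid at (30.00, 50.00).
triangular portion: A = ½·105·100 = 5250.00, centroid at (95.00, 33.33).
ΣA = 11250.00 mm², ΣAX̄ = 678750.00 mm³, ΣAȲ = 475000.00 mm³.
X̄ = 678750.00/11250.00 = 60.33 mm; Ȳ = 475000.00/11250.00 = 42.22 mm.

X̄ = 60.33 mm, Ȳ = 42.22 mm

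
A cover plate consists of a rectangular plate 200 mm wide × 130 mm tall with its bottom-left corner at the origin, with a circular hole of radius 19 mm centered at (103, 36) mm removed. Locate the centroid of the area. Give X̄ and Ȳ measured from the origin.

Part | A | x̄ᵢ | ȳᵢ | A·x̄ᵢ | A·ȳᵢ
plate | 26000.00 | 100.00 | 65.00 | 2600000.00 | 1690000.00
hole | -1134.11 | 103.00 | 36.00 | -116813.84 | -40828.14
Σ | 24865.89 |  |  | 2483186.16 | 1649171.86
X̄ = 2483186.16 / 24865.89 = 99.86 mm
Ȳ = 1649171.86 / 24865.89 = 66.32 mm

X̄ = 99.86 mm, Ȳ = 66.32 mm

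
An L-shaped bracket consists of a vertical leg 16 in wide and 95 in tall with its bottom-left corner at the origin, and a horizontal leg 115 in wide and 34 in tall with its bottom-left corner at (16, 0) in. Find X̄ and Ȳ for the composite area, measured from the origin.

X̄ = 55.16 in, Ȳ = 25.54 in

Part | A | x̄ᵢ | ȳᵢ | A·x̄ᵢ | A·ȳᵢ
vertical leg | 1520.00 | 8.00 | 47.50 | 12160.00 | 72200.00
horizontal leg | 3910.00 | 73.50 | 17.00 | 287385.00 | 66470.00
Σ | 5430.00 |  |  | 299545.00 | 138670.00
X̄ = 299545.00 / 5430.00 = 55.16 in
Ȳ = 138670.00 / 5430.00 = 25.54 in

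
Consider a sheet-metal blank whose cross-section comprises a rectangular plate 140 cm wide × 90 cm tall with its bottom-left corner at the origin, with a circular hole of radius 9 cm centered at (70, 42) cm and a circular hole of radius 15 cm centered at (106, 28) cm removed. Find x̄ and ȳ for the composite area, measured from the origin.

x̄ = 67.81 cm, ȳ = 46.10 cm

Part | A | x̄ᵢ | ȳᵢ | A·x̄ᵢ | A·ȳᵢ
plate | 12600.00 | 70.00 | 45.00 | 882000.00 | 567000.00
hole 1 | -254.47 | 70.00 | 42.00 | -17812.83 | -10687.70
hole 2 | -706.86 | 106.00 | 28.00 | -74926.98 | -19792.03
Σ | 11638.67 |  |  | 789260.18 | 536520.27
x̄ = 789260.18 / 11638.67 = 67.81 cm
ȳ = 536520.27 / 11638.67 = 46.10 cm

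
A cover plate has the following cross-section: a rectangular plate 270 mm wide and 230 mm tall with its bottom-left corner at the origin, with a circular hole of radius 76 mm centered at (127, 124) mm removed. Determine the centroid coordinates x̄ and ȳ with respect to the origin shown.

Part | A | x̄ᵢ | ȳᵢ | A·x̄ᵢ | A·ȳᵢ
plate | 62100.00 | 135.00 | 115.00 | 8383500.00 | 7141500.00
hole | -18145.84 | 127.00 | 124.00 | -2304521.57 | -2250084.06
Σ | 43954.16 |  |  | 6078978.43 | 4891415.94
x̄ = 6078978.43 / 43954.16 = 138.30 mm
ȳ = 4891415.94 / 43954.16 = 111.28 mm

x̄ = 138.30 mm, ȳ = 111.28 mm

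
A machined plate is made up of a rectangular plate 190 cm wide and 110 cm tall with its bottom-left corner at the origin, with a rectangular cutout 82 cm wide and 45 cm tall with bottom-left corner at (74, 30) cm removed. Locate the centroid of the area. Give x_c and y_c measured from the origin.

plate: A = 190 × 110 = 20900.00, centroid at (95.00, 55.00).
hole: A = −(82 × 45) = -3690.00, centroid at (115.00, 52.50).
ΣA = 17210.00 cm²
ΣAx_c = (20900.00)(95.00) + (-3690.00)(115.00) = 1561150.00 cm³
ΣAy_c = (20900.00)(55.00) + (-3690.00)(52.50) = 955775.00 cm³
x_c = 1561150.00 / 17210.00 = 90.71 cm
y_c = 955775.00 / 17210.00 = 55.54 cm

x_c = 90.71 cm, y_c = 55.54 cm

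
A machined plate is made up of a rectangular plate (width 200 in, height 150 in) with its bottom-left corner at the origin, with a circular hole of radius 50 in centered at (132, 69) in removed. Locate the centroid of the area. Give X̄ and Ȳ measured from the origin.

Part | A | x̄ᵢ | ȳᵢ | A·x̄ᵢ | A·ȳᵢ
plate | 30000.00 | 100.00 | 75.00 | 3000000.00 | 2250000.00
hole | -7853.98 | 132.00 | 69.00 | -1036725.58 | -541924.73
Σ | 22146.02 |  |  | 1963274.42 | 1708075.27
X̄ = 1963274.42 / 22146.02 = 88.65 in
Ȳ = 1708075.27 / 22146.02 = 77.13 in

X̄ = 88.65 in, Ȳ = 77.13 in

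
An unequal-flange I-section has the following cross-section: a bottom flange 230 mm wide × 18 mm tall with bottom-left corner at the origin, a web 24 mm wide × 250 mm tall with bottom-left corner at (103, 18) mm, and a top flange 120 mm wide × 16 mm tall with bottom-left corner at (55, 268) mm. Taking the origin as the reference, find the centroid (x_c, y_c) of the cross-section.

Part | A | x̄ᵢ | ȳᵢ | A·x̄ᵢ | A·ȳᵢ
bottom flange | 4140.00 | 115.00 | 9.00 | 476100.00 | 37260.00
web | 6000.00 | 115.00 | 143.00 | 690000.00 | 858000.00
top flange | 1920.00 | 115.00 | 276.00 | 220800.00 | 529920.00
Σ | 12060.00 |  |  | 1386900.00 | 1425180.00
x_c = 1386900.00 / 12060.00 = 115.00 mm
y_c = 1425180.00 / 12060.00 = 118.17 mm

x_c = 115.00 mm, y_c = 118.17 mm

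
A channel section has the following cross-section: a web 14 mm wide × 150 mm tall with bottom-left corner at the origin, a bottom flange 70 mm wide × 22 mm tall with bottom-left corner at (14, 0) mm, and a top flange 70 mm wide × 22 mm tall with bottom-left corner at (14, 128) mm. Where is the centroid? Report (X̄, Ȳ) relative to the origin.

X̄ = 31.97 mm, Ȳ = 75.00 mm

Part | A | x̄ᵢ | ȳᵢ | A·x̄ᵢ | A·ȳᵢ
web | 2100.00 | 7.00 | 75.00 | 14700.00 | 157500.00
bottom flange | 1540.00 | 49.00 | 11.00 | 75460.00 | 16940.00
top flange | 1540.00 | 49.00 | 139.00 | 75460.00 | 214060.00
Σ | 5180.00 |  |  | 165620.00 | 388500.00
X̄ = 165620.00 / 5180.00 = 31.97 mm
Ȳ = 388500.00 / 5180.00 = 75.00 mm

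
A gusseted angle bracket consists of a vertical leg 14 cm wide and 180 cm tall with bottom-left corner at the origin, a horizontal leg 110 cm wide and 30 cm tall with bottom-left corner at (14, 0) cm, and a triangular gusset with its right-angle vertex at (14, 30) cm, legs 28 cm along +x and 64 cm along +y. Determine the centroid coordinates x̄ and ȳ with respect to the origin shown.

Part | A | x̄ᵢ | ȳᵢ | A·x̄ᵢ | A·ȳᵢ
vertical leg | 2520.00 | 7.00 | 90.00 | 17640.00 | 226800.00
horizontal leg | 3300.00 | 69.00 | 15.00 | 227700.00 | 49500.00
gusset | 896.00 | 23.33 | 51.33 | 20906.67 | 45994.67
Σ | 6716.00 |  |  | 266246.67 | 322294.67
x̄ = 266246.67 / 6716.00 = 39.64 cm
ȳ = 322294.67 / 6716.00 = 47.99 cm

x̄ = 39.64 cm, ȳ = 47.99 cm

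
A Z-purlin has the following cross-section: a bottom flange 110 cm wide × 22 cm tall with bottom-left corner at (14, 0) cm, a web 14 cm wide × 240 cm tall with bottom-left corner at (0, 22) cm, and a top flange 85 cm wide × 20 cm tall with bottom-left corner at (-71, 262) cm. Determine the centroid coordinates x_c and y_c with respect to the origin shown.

Part | A | x̄ᵢ | ȳᵢ | A·x̄ᵢ | A·ȳᵢ
bottom flange | 2420.00 | 69.00 | 11.00 | 166980.00 | 26620.00
web | 3360.00 | 7.00 | 142.00 | 23520.00 | 477120.00
top flange | 1700.00 | -28.50 | 272.00 | -48450.00 | 462400.00
Σ | 7480.00 |  |  | 142050.00 | 966140.00
x_c = 142050.00 / 7480.00 = 18.99 cm
y_c = 966140.00 / 7480.00 = 129.16 cm

x_c = 18.99 cm, y_c = 129.16 cm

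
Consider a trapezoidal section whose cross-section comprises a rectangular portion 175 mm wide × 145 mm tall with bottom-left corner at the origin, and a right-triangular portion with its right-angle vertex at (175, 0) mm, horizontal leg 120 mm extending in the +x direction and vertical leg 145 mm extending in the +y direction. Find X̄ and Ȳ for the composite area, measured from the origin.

X̄ = 120.05 mm, Ȳ = 66.33 mm

Part | A | x̄ᵢ | ȳᵢ | A·x̄ᵢ | A·ȳᵢ
rectangular portion | 25375.00 | 87.50 | 72.50 | 2220312.50 | 1839687.50
triangular portion | 8700.00 | 215.00 | 48.33 | 1870500.00 | 420500.00
Σ | 34075.00 |  |  | 4090812.50 | 2260187.50
X̄ = 4090812.50 / 34075.00 = 120.05 mm
Ȳ = 2260187.50 / 34075.00 = 66.33 mm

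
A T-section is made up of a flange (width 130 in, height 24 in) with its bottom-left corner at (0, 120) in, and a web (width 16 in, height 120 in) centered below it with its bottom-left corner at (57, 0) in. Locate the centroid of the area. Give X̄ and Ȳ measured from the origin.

X̄ = 65.00 in, Ȳ = 104.57 in

Part | A | x̄ᵢ | ȳᵢ | A·x̄ᵢ | A·ȳᵢ
web | 1920.00 | 65.00 | 60.00 | 124800.00 | 115200.00
flange | 3120.00 | 65.00 | 132.00 | 202800.00 | 411840.00
Σ | 5040.00 |  |  | 327600.00 | 527040.00
X̄ = 327600.00 / 5040.00 = 65.00 in
Ȳ = 527040.00 / 5040.00 = 104.57 in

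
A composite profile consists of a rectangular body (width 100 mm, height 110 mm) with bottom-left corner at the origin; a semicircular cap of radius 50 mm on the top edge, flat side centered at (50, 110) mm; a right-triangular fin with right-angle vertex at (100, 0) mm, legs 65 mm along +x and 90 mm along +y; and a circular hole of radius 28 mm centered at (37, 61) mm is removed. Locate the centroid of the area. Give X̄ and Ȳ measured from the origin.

X̄ = 65.70 mm, Ȳ = 68.74 mm

rectangular body: A = 100 × 110 = 11000.00, centroid at (50.00, 55.00).
semicircular top: A = ½π·50² = 3926.99, centroid at (50.00, 131.22).
triangular fin: A = ½·65·90 = 2925.00, centroid at (121.67, 30.00).
hole: A = −π·28² = -2463.01, centroid at (37.00, 61.00).
ΣA = 15388.98 mm², ΣAX̄ = 1011093.22 mm³, ΣAȲ = 1057808.80 mm³.
X̄ = 1011093.22/15388.98 = 65.70 mm; Ȳ = 1057808.80/15388.98 = 68.74 mm.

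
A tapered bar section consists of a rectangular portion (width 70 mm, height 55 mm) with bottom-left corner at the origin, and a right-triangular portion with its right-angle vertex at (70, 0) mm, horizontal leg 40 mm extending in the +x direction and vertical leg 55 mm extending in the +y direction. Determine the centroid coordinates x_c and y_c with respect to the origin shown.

rectangular portion: A = 70 × 55 = 3850.00, centroid at (35.00, 27.50).
triangular portion: A = ½·40·55 = 1100.00, centroid at (83.33, 18.33).
ΣA = 4950.00 mm²
ΣAx_c = (3850.00)(35.00) + (1100.00)(83.33) = 226416.67 mm³
ΣAy_c = (3850.00)(27.50) + (1100.00)(18.33) = 126041.67 mm³
x_c = 226416.67 / 4950.00 = 45.74 mm
y_c = 126041.67 / 4950.00 = 25.46 mm

x_c = 45.74 mm, y_c = 25.46 mm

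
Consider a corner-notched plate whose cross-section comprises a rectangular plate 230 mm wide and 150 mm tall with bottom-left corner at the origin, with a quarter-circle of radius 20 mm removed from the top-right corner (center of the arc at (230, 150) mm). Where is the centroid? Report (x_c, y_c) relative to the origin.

plate: A = 230 × 150 = 34500.00, centroid at (115.00, 75.00).
removed quarter-circle: A = −¼π·20² = -314.16, centroid at (221.51, 141.51).
ΣA = 34185.84 mm²
ΣAx_c = (34500.00)(115.00) + (-314.16)(221.51) = 3897910.04 mm³
ΣAy_c = (34500.00)(75.00) + (-314.16)(141.51) = 2543042.78 mm³
x_c = 3897910.04 / 34185.84 = 114.02 mm
y_c = 2543042.78 / 34185.84 = 74.39 mm

x_c = 114.02 mm, y_c = 74.39 mm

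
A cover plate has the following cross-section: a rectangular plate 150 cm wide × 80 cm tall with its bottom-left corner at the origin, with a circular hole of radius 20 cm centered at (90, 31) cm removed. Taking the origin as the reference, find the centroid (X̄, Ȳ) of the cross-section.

plate: A = 150 × 80 = 12000.00, centroid at (75.00, 40.00).
hole: A = −π·20² = -1256.64, centroid at (90.00, 31.00).
ΣA = 10743.36 cm²
ΣAX̄ = (12000.00)(75.00) + (-1256.64)(90.00) = 786902.66 cm³
ΣAȲ = (12000.00)(40.00) + (-1256.64)(31.00) = 441044.25 cm³
X̄ = 786902.66 / 10743.36 = 73.25 cm
Ȳ = 441044.25 / 10743.36 = 41.05 cm

X̄ = 73.25 cm, Ȳ = 41.05 cm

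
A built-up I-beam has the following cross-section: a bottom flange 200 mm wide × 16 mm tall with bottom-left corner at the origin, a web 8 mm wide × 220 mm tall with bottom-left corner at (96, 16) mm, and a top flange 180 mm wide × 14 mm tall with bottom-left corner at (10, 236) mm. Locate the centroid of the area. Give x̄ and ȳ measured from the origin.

bottom flange: A = 200 × 16 = 3200.00, centroid at (100.00, 8.00).
web: A = 8 × 220 = 1760.00, centroid at (100.00, 126.00).
top flange: A = 180 × 14 = 2520.00, centroid at (100.00, 243.00).
ΣA = 7480.00 mm²
ΣAx̄ = (3200.00)(100.00) + (1760.00)(100.00) + (2520.00)(100.00) = 748000.00 mm³
ΣAȳ = (3200.00)(8.00) + (1760.00)(126.00) + (2520.00)(243.00) = 859720.00 mm³
x̄ = 748000.00 / 7480.00 = 100.00 mm
ȳ = 859720.00 / 7480.00 = 114.94 mm

x̄ = 100.00 mm, ȳ = 114.94 mm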